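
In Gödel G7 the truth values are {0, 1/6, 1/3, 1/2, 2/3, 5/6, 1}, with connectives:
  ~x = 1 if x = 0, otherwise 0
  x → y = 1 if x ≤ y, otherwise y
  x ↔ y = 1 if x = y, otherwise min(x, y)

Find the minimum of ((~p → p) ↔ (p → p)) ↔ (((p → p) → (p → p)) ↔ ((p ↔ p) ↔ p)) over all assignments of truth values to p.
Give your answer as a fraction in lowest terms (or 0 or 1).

Take p = 1/6:
~p = ~1/6 = 0
~p → p = 0 → 1/6 = 1
p → p = 1/6 → 1/6 = 1
(~p → p) ↔ (p → p) = 1 ↔ 1 = 1
p → p = 1/6 → 1/6 = 1
p → p = 1/6 → 1/6 = 1
(p → p) → (p → p) = 1 → 1 = 1
p ↔ p = 1/6 ↔ 1/6 = 1
(p ↔ p) ↔ p = 1 ↔ 1/6 = 1/6
((p → p) → (p → p)) ↔ ((p ↔ p) ↔ p) = 1 ↔ 1/6 = 1/6
((~p → p) ↔ (p → p)) ↔ (((p → p) → (p → p)) ↔ ((p ↔ p) ↔ p)) = 1 ↔ 1/6 = 1/6
No assignment yields a value below 1/6, so this is the minimum.

1/6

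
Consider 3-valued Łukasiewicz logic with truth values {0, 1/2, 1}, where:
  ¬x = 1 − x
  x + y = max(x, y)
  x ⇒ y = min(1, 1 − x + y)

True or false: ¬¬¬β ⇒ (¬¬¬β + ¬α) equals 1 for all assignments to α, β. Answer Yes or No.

Yes

α = 0, β = 0 ↦ 1
α = 0, β = 1/2 ↦ 1
α = 0, β = 1 ↦ 1
α = 1/2, β = 0 ↦ 1
α = 1/2, β = 1/2 ↦ 1
α = 1/2, β = 1 ↦ 1
α = 1, β = 0 ↦ 1
α = 1, β = 1/2 ↦ 1
α = 1, β = 1 ↦ 1
Every assignment gives a value ≥ 1.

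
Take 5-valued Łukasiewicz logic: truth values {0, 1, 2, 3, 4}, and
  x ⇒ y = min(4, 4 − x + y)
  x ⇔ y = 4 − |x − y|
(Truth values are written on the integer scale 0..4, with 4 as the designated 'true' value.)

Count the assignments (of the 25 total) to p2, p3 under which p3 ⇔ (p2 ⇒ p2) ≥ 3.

value 4: 5 assignments (counts)
value 3: 5 assignments (counts)
value 2: 5 assignments
value 1: 5 assignments
value 0: 5 assignments
So 10 of the 25 assignments meet the threshold.

10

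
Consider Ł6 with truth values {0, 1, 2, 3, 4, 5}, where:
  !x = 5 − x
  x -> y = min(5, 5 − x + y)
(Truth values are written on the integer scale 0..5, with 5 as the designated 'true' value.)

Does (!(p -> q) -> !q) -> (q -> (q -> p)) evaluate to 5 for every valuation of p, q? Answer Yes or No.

No

Counterexample: take p = 0, q = 3.
p -> q = 0 -> 3 = 5
!(p -> q) = !5 = 0
!q = !3 = 2
!(p -> q) -> !q = 0 -> 2 = 5
q -> p = 3 -> 0 = 2
q -> (q -> p) = 3 -> 2 = 4
(!(p -> q) -> !q) -> (q -> (q -> p)) = 5 -> 4 = 4
This gives 4 ≠ 5.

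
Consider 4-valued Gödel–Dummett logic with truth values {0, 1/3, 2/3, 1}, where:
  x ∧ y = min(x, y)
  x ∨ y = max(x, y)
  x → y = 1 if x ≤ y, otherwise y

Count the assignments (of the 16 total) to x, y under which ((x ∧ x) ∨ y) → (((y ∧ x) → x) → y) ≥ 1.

x = 0, y = 0 ↦ 1  ≥
x = 0, y = 1/3 ↦ 1  ≥
x = 0, y = 2/3 ↦ 1  ≥
x = 0, y = 1 ↦ 1  ≥
x = 1/3, y = 0 ↦ 0  <
x = 1/3, y = 1/3 ↦ 1  ≥
x = 1/3, y = 2/3 ↦ 1  ≥
x = 1/3, y = 1 ↦ 1  ≥
x = 2/3, y = 0 ↦ 0  <
x = 2/3, y = 1/3 ↦ 1/3  <
x = 2/3, y = 2/3 ↦ 1  ≥
x = 2/3, y = 1 ↦ 1  ≥
x = 1, y = 0 ↦ 0  <
x = 1, y = 1/3 ↦ 1/3  <
x = 1, y = 2/3 ↦ 2/3  <
x = 1, y = 1 ↦ 1  ≥
So 10 of the 16 assignments meet the threshold.

10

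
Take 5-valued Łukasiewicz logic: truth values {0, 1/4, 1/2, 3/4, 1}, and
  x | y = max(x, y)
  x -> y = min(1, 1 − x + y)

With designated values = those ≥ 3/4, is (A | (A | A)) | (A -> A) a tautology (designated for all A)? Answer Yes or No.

A = 0 ↦ 1
A = 1/4 ↦ 1
A = 1/2 ↦ 1
A = 3/4 ↦ 1
A = 1 ↦ 1
Every assignment gives a value ≥ 3/4.

Yes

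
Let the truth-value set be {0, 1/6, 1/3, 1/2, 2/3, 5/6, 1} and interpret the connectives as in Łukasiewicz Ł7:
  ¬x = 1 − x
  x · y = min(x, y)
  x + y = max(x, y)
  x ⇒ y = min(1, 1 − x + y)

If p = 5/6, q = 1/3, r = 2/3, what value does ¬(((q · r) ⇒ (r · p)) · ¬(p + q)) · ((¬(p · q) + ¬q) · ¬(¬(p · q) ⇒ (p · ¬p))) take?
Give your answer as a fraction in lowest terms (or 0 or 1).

1/2

q · r = 1/3 · 2/3 = 1/3
r · p = 2/3 · 5/6 = 2/3
(q · r) ⇒ (r · p) = 1/3 ⇒ 2/3 = 1
p + q = 5/6 + 1/3 = 5/6
¬(p + q) = ¬5/6 = 1/6
((q · r) ⇒ (r · p)) · ¬(p + q) = 1 · 1/6 = 1/6
¬(((q · r) ⇒ (r · p)) · ¬(p + q)) = ¬1/6 = 5/6
p · q = 5/6 · 1/3 = 1/3
¬(p · q) = ¬1/3 = 2/3
¬q = ¬1/3 = 2/3
¬(p · q) + ¬q = 2/3 + 2/3 = 2/3
p · q = 5/6 · 1/3 = 1/3
¬(p · q) = ¬1/3 = 2/3
¬p = ¬5/6 = 1/6
p · ¬p = 5/6 · 1/6 = 1/6
¬(p · q) ⇒ (p · ¬p) = 2/3 ⇒ 1/6 = 1/2
¬(¬(p · q) ⇒ (p · ¬p)) = ¬1/2 = 1/2
(¬(p · q) + ¬q) · ¬(¬(p · q) ⇒ (p · ¬p)) = 2/3 · 1/2 = 1/2
¬(((q · r) ⇒ (r · p)) · ¬(p + q)) · ((¬(p · q) + ¬q) · ¬(¬(p · q) ⇒ (p · ¬p))) = 5/6 · 1/2 = 1/2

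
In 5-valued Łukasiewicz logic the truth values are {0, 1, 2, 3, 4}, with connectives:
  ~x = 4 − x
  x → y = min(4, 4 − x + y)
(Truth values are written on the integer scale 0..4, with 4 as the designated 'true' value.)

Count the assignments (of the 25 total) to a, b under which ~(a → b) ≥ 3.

value 4: 1 assignment (counts)
value 3: 2 assignments (counts)
value 2: 3 assignments
value 1: 4 assignments
value 0: 15 assignments
So 3 of the 25 assignments meet the threshold.

3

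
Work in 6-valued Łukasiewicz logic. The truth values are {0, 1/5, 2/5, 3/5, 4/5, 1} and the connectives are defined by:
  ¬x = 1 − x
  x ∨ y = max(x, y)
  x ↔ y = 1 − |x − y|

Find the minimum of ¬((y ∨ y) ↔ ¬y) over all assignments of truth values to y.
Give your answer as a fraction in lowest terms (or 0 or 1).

1/5

Take y = 2/5:
y ∨ y = 2/5 ∨ 2/5 = 2/5
¬y = ¬2/5 = 3/5
(y ∨ y) ↔ ¬y = 2/5 ↔ 3/5 = 4/5
¬((y ∨ y) ↔ ¬y) = ¬4/5 = 1/5
No assignment yields a value below 1/5, so this is the minimum.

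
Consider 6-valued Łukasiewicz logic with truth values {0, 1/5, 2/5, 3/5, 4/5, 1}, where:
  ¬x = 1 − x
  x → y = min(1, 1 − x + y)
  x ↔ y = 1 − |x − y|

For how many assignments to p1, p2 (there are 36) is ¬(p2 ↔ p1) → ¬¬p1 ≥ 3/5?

value 1: 27 assignments (counts)
value 4/5: 3 assignments (counts)
value 3/5: 2 assignments (counts)
value 2/5: 2 assignments
value 1/5: 1 assignment
value 0: 1 assignment
So 32 of the 36 assignments meet the threshold.

32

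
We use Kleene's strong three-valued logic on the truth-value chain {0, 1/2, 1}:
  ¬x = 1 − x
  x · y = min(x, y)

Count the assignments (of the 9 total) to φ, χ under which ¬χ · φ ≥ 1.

φ = 0, χ = 0 ↦ 0  <
φ = 0, χ = 1/2 ↦ 0  <
φ = 0, χ = 1 ↦ 0  <
φ = 1/2, χ = 0 ↦ 1/2  <
φ = 1/2, χ = 1/2 ↦ 1/2  <
φ = 1/2, χ = 1 ↦ 0  <
φ = 1, χ = 0 ↦ 1  ≥
φ = 1, χ = 1/2 ↦ 1/2  <
φ = 1, χ = 1 ↦ 0  <
So 1 of the 9 assignments meets the threshold.

1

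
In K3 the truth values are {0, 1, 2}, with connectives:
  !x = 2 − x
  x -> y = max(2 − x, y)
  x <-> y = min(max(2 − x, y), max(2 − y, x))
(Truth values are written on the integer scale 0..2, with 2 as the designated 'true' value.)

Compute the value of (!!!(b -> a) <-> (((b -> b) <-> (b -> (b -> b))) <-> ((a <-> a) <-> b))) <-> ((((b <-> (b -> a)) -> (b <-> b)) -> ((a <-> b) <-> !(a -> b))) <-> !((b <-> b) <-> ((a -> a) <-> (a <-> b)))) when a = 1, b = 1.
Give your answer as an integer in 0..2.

b -> a = 1 -> 1 = 1
!(b -> a) = !1 = 1
!!(b -> a) = !1 = 1
!!!(b -> a) = !1 = 1
b -> b = 1 -> 1 = 1
b -> b = 1 -> 1 = 1
b -> (b -> b) = 1 -> 1 = 1
(b -> b) <-> (b -> (b -> b)) = 1 <-> 1 = 1
a <-> a = 1 <-> 1 = 1
(a <-> a) <-> b = 1 <-> 1 = 1
((b -> b) <-> (b -> (b -> b))) <-> ((a <-> a) <-> b) = 1 <-> 1 = 1
!!!(b -> a) <-> (((b -> b) <-> (b -> (b -> b))) <-> ((a <-> a) <-> b)) = 1 <-> 1 = 1
b -> a = 1 -> 1 = 1
b <-> (b -> a) = 1 <-> 1 = 1
b <-> b = 1 <-> 1 = 1
(b <-> (b -> a)) -> (b <-> b) = 1 -> 1 = 1
a <-> b = 1 <-> 1 = 1
a -> b = 1 -> 1 = 1
!(a -> b) = !1 = 1
(a <-> b) <-> !(a -> b) = 1 <-> 1 = 1
((b <-> (b -> a)) -> (b <-> b)) -> ((a <-> b) <-> !(a -> b)) = 1 -> 1 = 1
b <-> b = 1 <-> 1 = 1
a -> a = 1 -> 1 = 1
a <-> b = 1 <-> 1 = 1
(a -> a) <-> (a <-> b) = 1 <-> 1 = 1
(b <-> b) <-> ((a -> a) <-> (a <-> b)) = 1 <-> 1 = 1
!((b <-> b) <-> ((a -> a) <-> (a <-> b))) = !1 = 1
(((b <-> (b -> a)) -> (b <-> b)) -> ((a <-> b) <-> !(a -> b))) <-> !((b <-> b) <-> ((a -> a) <-> (a <-> b))) = 1 <-> 1 = 1
(!!!(b -> a) <-> (((b -> b) <-> (b -> (b -> b))) <-> ((a <-> a) <-> b))) <-> ((((b <-> (b -> a)) -> (b <-> b)) -> ((a <-> b) <-> !(a -> b))) <-> !((b <-> b) <-> ((a -> a) <-> (a <-> b)))) = 1 <-> 1 = 1

1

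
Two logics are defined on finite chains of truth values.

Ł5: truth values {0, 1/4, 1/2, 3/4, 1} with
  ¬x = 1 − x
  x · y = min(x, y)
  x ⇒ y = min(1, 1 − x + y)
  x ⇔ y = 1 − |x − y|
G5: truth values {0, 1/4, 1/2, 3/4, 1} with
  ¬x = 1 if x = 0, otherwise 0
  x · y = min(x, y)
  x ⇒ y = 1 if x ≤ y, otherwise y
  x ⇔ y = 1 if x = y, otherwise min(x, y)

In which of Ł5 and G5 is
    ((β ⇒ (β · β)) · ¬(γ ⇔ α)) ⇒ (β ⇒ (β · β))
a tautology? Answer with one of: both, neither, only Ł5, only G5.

both

In Ł5: every assignment gives 1 — tautology.
In G5: every assignment gives 1 — tautology.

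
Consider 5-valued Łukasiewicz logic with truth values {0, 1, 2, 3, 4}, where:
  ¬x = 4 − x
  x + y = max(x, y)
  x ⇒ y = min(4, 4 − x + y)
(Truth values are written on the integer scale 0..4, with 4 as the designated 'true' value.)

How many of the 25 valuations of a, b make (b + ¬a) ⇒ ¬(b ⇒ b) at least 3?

4

value 4: 1 assignment (counts)
value 3: 3 assignments (counts)
value 2: 5 assignments
value 1: 7 assignments
value 0: 9 assignments
So 4 of the 25 assignments meet the threshold.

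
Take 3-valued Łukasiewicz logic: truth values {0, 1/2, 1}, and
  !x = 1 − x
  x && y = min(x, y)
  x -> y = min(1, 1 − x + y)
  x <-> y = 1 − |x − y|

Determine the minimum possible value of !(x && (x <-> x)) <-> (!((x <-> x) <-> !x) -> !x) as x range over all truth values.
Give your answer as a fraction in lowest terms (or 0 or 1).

1/2

Take x = 1/2:
x <-> x = 1/2 <-> 1/2 = 1
x && (x <-> x) = 1/2 && 1 = 1/2
!(x && (x <-> x)) = !1/2 = 1/2
x <-> x = 1/2 <-> 1/2 = 1
!x = !1/2 = 1/2
(x <-> x) <-> !x = 1 <-> 1/2 = 1/2
!((x <-> x) <-> !x) = !1/2 = 1/2
!x = !1/2 = 1/2
!((x <-> x) <-> !x) -> !x = 1/2 -> 1/2 = 1
!(x && (x <-> x)) <-> (!((x <-> x) <-> !x) -> !x) = 1/2 <-> 1 = 1/2
No assignment yields a value below 1/2, so this is the minimum.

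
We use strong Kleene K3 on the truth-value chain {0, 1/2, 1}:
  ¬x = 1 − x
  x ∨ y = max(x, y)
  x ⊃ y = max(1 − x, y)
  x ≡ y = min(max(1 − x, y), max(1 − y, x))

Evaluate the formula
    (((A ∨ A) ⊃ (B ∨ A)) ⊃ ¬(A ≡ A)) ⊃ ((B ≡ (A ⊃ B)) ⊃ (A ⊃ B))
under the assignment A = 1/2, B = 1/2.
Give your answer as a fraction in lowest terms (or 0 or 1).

1/2

A ∨ A = 1/2 ∨ 1/2 = 1/2
B ∨ A = 1/2 ∨ 1/2 = 1/2
(A ∨ A) ⊃ (B ∨ A) = 1/2 ⊃ 1/2 = 1/2
A ≡ A = 1/2 ≡ 1/2 = 1/2
¬(A ≡ A) = ¬1/2 = 1/2
((A ∨ A) ⊃ (B ∨ A)) ⊃ ¬(A ≡ A) = 1/2 ⊃ 1/2 = 1/2
A ⊃ B = 1/2 ⊃ 1/2 = 1/2
B ≡ (A ⊃ B) = 1/2 ≡ 1/2 = 1/2
A ⊃ B = 1/2 ⊃ 1/2 = 1/2
(B ≡ (A ⊃ B)) ⊃ (A ⊃ B) = 1/2 ⊃ 1/2 = 1/2
(((A ∨ A) ⊃ (B ∨ A)) ⊃ ¬(A ≡ A)) ⊃ ((B ≡ (A ⊃ B)) ⊃ (A ⊃ B)) = 1/2 ⊃ 1/2 = 1/2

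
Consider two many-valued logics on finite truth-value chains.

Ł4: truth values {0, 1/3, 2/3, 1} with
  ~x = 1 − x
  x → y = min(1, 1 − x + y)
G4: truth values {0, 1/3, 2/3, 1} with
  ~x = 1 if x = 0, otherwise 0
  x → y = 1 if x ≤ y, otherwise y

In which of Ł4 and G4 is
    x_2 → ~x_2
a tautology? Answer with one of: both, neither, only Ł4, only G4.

In Ł4: at x_2 = 2/3 the value is 2/3 — not a tautology.
In G4: at x_2 = 1/3 the value is 0 — not a tautology.

neither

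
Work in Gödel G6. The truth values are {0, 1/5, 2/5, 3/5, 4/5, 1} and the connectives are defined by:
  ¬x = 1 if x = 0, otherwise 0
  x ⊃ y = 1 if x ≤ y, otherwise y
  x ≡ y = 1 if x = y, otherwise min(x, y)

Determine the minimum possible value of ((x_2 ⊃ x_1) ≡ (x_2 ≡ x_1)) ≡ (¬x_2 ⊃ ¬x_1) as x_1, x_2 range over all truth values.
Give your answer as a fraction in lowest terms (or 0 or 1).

Take x_1 = 2/5, x_2 = 1/5:
x_2 ⊃ x_1 = 1/5 ⊃ 2/5 = 1
x_2 ≡ x_1 = 1/5 ≡ 2/5 = 1/5
(x_2 ⊃ x_1) ≡ (x_2 ≡ x_1) = 1 ≡ 1/5 = 1/5
¬x_2 = ¬1/5 = 0
¬x_1 = ¬2/5 = 0
¬x_2 ⊃ ¬x_1 = 0 ⊃ 0 = 1
((x_2 ⊃ x_1) ≡ (x_2 ≡ x_1)) ≡ (¬x_2 ⊃ ¬x_1) = 1/5 ≡ 1 = 1/5
No assignment yields a value below 1/5, so this is the minimum.

1/5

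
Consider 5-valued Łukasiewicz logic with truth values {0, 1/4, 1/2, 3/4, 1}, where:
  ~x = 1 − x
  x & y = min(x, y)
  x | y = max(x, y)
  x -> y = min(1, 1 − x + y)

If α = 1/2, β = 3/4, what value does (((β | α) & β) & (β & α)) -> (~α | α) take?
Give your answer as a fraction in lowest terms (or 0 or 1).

1

β | α = 3/4 | 1/2 = 3/4
(β | α) & β = 3/4 & 3/4 = 3/4
β & α = 3/4 & 1/2 = 1/2
((β | α) & β) & (β & α) = 3/4 & 1/2 = 1/2
~α = ~1/2 = 1/2
~α | α = 1/2 | 1/2 = 1/2
(((β | α) & β) & (β & α)) -> (~α | α) = 1/2 -> 1/2 = 1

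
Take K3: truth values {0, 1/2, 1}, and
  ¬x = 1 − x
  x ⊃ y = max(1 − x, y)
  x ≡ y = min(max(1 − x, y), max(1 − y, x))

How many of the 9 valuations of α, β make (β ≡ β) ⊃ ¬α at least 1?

α = 0, β = 0 ↦ 1  ≥
α = 0, β = 1/2 ↦ 1  ≥
α = 0, β = 1 ↦ 1  ≥
α = 1/2, β = 0 ↦ 1/2  <
α = 1/2, β = 1/2 ↦ 1/2  <
α = 1/2, β = 1 ↦ 1/2  <
α = 1, β = 0 ↦ 0  <
α = 1, β = 1/2 ↦ 1/2  <
α = 1, β = 1 ↦ 0  <
So 3 of the 9 assignments meet the threshold.

3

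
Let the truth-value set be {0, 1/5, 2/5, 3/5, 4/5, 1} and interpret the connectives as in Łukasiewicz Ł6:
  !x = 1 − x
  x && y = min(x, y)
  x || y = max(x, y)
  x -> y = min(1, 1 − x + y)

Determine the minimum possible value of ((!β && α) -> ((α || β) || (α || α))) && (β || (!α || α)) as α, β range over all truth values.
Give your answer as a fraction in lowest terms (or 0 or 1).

3/5

Take α = 2/5, β = 0:
!β = !0 = 1
!β && α = 1 && 2/5 = 2/5
α || β = 2/5 || 0 = 2/5
α || α = 2/5 || 2/5 = 2/5
(α || β) || (α || α) = 2/5 || 2/5 = 2/5
(!β && α) -> ((α || β) || (α || α)) = 2/5 -> 2/5 = 1
!α = !2/5 = 3/5
!α || α = 3/5 || 2/5 = 3/5
β || (!α || α) = 0 || 3/5 = 3/5
((!β && α) -> ((α || β) || (α || α))) && (β || (!α || α)) = 1 && 3/5 = 3/5
No assignment yields a value below 3/5, so this is the minimum.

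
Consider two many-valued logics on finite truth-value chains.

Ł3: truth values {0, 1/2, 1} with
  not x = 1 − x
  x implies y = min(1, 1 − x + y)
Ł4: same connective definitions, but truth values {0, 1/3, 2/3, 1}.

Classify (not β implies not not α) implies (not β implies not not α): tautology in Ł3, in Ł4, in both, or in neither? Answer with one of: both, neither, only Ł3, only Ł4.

In Ł3: every assignment gives 1 — tautology.
In Ł4: every assignment gives 1 — tautology.

both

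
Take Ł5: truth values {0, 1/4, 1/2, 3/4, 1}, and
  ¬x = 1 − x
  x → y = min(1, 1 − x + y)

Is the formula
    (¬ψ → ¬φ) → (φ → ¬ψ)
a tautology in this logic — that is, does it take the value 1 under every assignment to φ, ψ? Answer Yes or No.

Counterexample: take φ = 1/4, ψ = 1.
¬ψ = ¬1 = 0
¬φ = ¬1/4 = 3/4
¬ψ → ¬φ = 0 → 3/4 = 1
¬ψ = ¬1 = 0
φ → ¬ψ = 1/4 → 0 = 3/4
(¬ψ → ¬φ) → (φ → ¬ψ) = 1 → 3/4 = 3/4
This gives 3/4 ≠ 1.

No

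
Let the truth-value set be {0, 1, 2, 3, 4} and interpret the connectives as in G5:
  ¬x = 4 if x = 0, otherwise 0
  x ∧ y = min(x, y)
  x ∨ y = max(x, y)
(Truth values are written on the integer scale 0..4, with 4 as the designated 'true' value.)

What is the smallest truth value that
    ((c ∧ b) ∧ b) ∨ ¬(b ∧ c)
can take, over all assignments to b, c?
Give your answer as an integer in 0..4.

Take b = 1, c = 1:
c ∧ b = 1 ∧ 1 = 1
(c ∧ b) ∧ b = 1 ∧ 1 = 1
b ∧ c = 1 ∧ 1 = 1
¬(b ∧ c) = ¬1 = 0
((c ∧ b) ∧ b) ∨ ¬(b ∧ c) = 1 ∨ 0 = 1
No assignment yields a value below 1, so this is the minimum.

1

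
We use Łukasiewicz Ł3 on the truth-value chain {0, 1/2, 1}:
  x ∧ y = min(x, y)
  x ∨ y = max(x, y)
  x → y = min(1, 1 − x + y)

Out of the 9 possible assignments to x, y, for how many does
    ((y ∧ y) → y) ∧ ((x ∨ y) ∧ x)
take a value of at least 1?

3

x = 0, y = 0 ↦ 0  <
x = 0, y = 1/2 ↦ 0  <
x = 0, y = 1 ↦ 0  <
x = 1/2, y = 0 ↦ 1/2  <
x = 1/2, y = 1/2 ↦ 1/2  <
x = 1/2, y = 1 ↦ 1/2  <
x = 1, y = 0 ↦ 1  ≥
x = 1, y = 1/2 ↦ 1  ≥
x = 1, y = 1 ↦ 1  ≥
So 3 of the 9 assignments meet the threshold.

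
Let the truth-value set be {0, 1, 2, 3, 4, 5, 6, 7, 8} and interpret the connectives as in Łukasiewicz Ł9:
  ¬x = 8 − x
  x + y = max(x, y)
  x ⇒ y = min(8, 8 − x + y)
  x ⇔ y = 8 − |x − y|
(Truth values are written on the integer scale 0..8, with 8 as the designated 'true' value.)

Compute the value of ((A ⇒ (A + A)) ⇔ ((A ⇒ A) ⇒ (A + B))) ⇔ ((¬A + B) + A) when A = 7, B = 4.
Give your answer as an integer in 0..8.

A + A = 7 + 7 = 7
A ⇒ (A + A) = 7 ⇒ 7 = 8
A ⇒ A = 7 ⇒ 7 = 8
A + B = 7 + 4 = 7
(A ⇒ A) ⇒ (A + B) = 8 ⇒ 7 = 7
(A ⇒ (A + A)) ⇔ ((A ⇒ A) ⇒ (A + B)) = 8 ⇔ 7 = 7
¬A = ¬7 = 1
¬A + B = 1 + 4 = 4
(¬A + B) + A = 4 + 7 = 7
((A ⇒ (A + A)) ⇔ ((A ⇒ A) ⇒ (A + B))) ⇔ ((¬A + B) + A) = 7 ⇔ 7 = 8

8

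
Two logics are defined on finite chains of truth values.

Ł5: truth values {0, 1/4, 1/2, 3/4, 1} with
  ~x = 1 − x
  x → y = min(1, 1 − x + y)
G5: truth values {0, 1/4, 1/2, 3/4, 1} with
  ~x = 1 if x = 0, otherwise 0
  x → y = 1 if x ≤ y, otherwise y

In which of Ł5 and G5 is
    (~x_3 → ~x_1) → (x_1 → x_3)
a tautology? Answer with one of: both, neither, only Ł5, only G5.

only Ł5

In Ł5: every assignment gives 1 — tautology.
In G5: at x_1 = 1/2, x_3 = 1/4 the value is 1/4 — not a tautology.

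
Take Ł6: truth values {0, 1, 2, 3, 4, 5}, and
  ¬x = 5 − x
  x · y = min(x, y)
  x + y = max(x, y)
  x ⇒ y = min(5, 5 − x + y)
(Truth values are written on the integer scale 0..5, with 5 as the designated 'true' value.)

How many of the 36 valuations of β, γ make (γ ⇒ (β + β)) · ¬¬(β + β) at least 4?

12

value 5: 6 assignments (counts)
value 4: 6 assignments (counts)
value 3: 6 assignments
value 2: 6 assignments
value 1: 6 assignments
value 0: 6 assignments
So 12 of the 36 assignments meet the threshold.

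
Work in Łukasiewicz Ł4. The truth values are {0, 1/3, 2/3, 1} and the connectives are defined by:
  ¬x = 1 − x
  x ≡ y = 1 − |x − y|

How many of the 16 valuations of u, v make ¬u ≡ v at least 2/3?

10

u = 0, v = 0 ↦ 0  <
u = 0, v = 1/3 ↦ 1/3  <
u = 0, v = 2/3 ↦ 2/3  ≥
u = 0, v = 1 ↦ 1  ≥
u = 1/3, v = 0 ↦ 1/3  <
u = 1/3, v = 1/3 ↦ 2/3  ≥
u = 1/3, v = 2/3 ↦ 1  ≥
u = 1/3, v = 1 ↦ 2/3  ≥
u = 2/3, v = 0 ↦ 2/3  ≥
u = 2/3, v = 1/3 ↦ 1  ≥
u = 2/3, v = 2/3 ↦ 2/3  ≥
u = 2/3, v = 1 ↦ 1/3  <
u = 1, v = 0 ↦ 1  ≥
u = 1, v = 1/3 ↦ 2/3  ≥
u = 1, v = 2/3 ↦ 1/3  <
u = 1, v = 1 ↦ 0  <
So 10 of the 16 assignments meet the threshold.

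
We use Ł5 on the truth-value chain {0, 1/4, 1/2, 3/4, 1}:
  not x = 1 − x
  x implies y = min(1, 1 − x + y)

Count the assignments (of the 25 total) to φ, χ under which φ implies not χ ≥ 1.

value 1: 15 assignments (counts)
value 3/4: 4 assignments
value 1/2: 3 assignments
value 1/4: 2 assignments
value 0: 1 assignment
So 15 of the 25 assignments meet the threshold.

15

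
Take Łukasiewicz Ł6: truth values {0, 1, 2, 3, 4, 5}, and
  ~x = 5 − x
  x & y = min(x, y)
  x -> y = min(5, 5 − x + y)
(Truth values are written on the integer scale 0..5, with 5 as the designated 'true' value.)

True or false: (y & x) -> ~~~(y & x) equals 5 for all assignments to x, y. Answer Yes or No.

Counterexample: take x = 3, y = 3.
y & x = 3 & 3 = 3
y & x = 3 & 3 = 3
~(y & x) = ~3 = 2
~~(y & x) = ~2 = 3
~~~(y & x) = ~3 = 2
(y & x) -> ~~~(y & x) = 3 -> 2 = 4
This gives 4 ≠ 5.

No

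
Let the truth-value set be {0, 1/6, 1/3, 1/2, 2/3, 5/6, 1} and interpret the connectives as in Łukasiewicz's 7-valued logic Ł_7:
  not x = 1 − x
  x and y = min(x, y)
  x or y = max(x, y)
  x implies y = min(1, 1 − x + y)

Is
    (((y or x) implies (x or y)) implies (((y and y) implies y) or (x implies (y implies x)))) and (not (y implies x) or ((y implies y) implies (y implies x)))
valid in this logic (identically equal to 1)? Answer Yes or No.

No

Counterexample: take x = 0, y = 1/6.
y or x = 1/6 or 0 = 1/6
x or y = 0 or 1/6 = 1/6
(y or x) implies (x or y) = 1/6 implies 1/6 = 1
y and y = 1/6 and 1/6 = 1/6
(y and y) implies y = 1/6 implies 1/6 = 1
y implies x = 1/6 implies 0 = 5/6
x implies (y implies x) = 0 implies 5/6 = 1
((y and y) implies y) or (x implies (y implies x)) = 1 or 1 = 1
((y or x) implies (x or y)) implies (((y and y) implies y) or (x implies (y implies x))) = 1 implies 1 = 1
y implies x = 1/6 implies 0 = 5/6
not (y implies x) = not 5/6 = 1/6
y implies y = 1/6 implies 1/6 = 1
y implies x = 1/6 implies 0 = 5/6
(y implies y) implies (y implies x) = 1 implies 5/6 = 5/6
not (y implies x) or ((y implies y) implies (y implies x)) = 1/6 or 5/6 = 5/6
(((y or x) implies (x or y)) implies (((y and y) implies y) or (x implies (y implies x)))) and (not (y implies x) or ((y implies y) implies (y implies x))) = 1 and 5/6 = 5/6
This gives 5/6 ≠ 1.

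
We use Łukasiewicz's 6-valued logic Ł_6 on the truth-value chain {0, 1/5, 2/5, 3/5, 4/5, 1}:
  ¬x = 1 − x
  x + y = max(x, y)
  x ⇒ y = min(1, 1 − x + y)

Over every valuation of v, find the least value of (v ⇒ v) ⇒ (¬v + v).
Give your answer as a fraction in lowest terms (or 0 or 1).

Take v = 2/5:
v ⇒ v = 2/5 ⇒ 2/5 = 1
¬v = ¬2/5 = 3/5
¬v + v = 3/5 + 2/5 = 3/5
(v ⇒ v) ⇒ (¬v + v) = 1 ⇒ 3/5 = 3/5
No assignment yields a value below 3/5, so this is the minimum.

3/5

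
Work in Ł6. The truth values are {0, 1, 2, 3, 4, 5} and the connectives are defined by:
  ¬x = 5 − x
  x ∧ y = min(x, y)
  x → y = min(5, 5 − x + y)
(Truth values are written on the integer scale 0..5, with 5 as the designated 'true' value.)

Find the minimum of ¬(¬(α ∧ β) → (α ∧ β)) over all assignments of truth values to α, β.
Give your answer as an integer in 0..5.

Take α = 3, β = 3:
α ∧ β = 3 ∧ 3 = 3
¬(α ∧ β) = ¬3 = 2
α ∧ β = 3 ∧ 3 = 3
¬(α ∧ β) → (α ∧ β) = 2 → 3 = 5
¬(¬(α ∧ β) → (α ∧ β)) = ¬5 = 0
No assignment yields a value below 0, so this is the minimum.

0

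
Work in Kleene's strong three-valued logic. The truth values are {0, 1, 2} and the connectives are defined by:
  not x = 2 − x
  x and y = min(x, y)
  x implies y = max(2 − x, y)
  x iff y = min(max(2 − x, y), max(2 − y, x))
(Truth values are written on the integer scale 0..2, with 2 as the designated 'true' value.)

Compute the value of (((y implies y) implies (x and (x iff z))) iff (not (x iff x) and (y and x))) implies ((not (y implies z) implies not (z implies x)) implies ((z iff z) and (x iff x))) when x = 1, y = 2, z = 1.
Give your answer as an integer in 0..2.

1

y implies y = 2 implies 2 = 2
x iff z = 1 iff 1 = 1
x and (x iff z) = 1 and 1 = 1
(y implies y) implies (x and (x iff z)) = 2 implies 1 = 1
x iff x = 1 iff 1 = 1
not (x iff x) = not 1 = 1
y and x = 2 and 1 = 1
not (x iff x) and (y and x) = 1 and 1 = 1
((y implies y) implies (x and (x iff z))) iff (not (x iff x) and (y and x)) = 1 iff 1 = 1
y implies z = 2 implies 1 = 1
not (y implies z) = not 1 = 1
z implies x = 1 implies 1 = 1
not (z implies x) = not 1 = 1
not (y implies z) implies not (z implies x) = 1 implies 1 = 1
z iff z = 1 iff 1 = 1
x iff x = 1 iff 1 = 1
(z iff z) and (x iff x) = 1 and 1 = 1
(not (y implies z) implies not (z implies x)) implies ((z iff z) and (x iff x)) = 1 implies 1 = 1
(((y implies y) implies (x and (x iff z))) iff (not (x iff x) and (y and x))) implies ((not (y implies z) implies not (z implies x)) implies ((z iff z) and (x iff x))) = 1 implies 1 = 1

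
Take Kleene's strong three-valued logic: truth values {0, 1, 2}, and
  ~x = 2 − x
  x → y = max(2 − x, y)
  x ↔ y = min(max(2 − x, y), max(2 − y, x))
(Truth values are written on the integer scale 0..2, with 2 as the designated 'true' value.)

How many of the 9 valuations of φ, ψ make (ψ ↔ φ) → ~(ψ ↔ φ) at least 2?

2

φ = 0, ψ = 0 ↦ 0  <
φ = 0, ψ = 1 ↦ 1  <
φ = 0, ψ = 2 ↦ 2  ≥
φ = 1, ψ = 0 ↦ 1  <
φ = 1, ψ = 1 ↦ 1  <
φ = 1, ψ = 2 ↦ 1  <
φ = 2, ψ = 0 ↦ 2  ≥
φ = 2, ψ = 1 ↦ 1  <
φ = 2, ψ = 2 ↦ 0  <
So 2 of the 9 assignments meet the threshold.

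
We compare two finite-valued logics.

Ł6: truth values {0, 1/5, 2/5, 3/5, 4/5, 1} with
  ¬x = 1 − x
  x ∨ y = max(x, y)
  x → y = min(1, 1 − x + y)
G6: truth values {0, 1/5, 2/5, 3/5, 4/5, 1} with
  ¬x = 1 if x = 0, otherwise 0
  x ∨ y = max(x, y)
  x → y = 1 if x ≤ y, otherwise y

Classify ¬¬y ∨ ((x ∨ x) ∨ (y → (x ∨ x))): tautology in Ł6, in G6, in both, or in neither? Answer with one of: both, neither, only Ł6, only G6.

only G6

In Ł6: at x = 0, y = 1/5 the value is 4/5 — not a tautology.
In G6: every assignment gives 1 — tautology.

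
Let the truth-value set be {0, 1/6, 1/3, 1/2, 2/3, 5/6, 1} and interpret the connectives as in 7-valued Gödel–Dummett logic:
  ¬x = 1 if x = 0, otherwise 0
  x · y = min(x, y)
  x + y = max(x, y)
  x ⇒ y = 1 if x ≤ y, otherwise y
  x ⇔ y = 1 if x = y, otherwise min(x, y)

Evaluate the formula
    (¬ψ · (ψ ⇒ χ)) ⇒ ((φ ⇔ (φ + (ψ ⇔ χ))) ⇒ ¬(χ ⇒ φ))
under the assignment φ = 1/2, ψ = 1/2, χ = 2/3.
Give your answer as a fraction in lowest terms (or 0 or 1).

¬ψ = ¬1/2 = 0
ψ ⇒ χ = 1/2 ⇒ 2/3 = 1
¬ψ · (ψ ⇒ χ) = 0 · 1 = 0
ψ ⇔ χ = 1/2 ⇔ 2/3 = 1/2
φ + (ψ ⇔ χ) = 1/2 + 1/2 = 1/2
φ ⇔ (φ + (ψ ⇔ χ)) = 1/2 ⇔ 1/2 = 1
χ ⇒ φ = 2/3 ⇒ 1/2 = 1/2
¬(χ ⇒ φ) = ¬1/2 = 0
(φ ⇔ (φ + (ψ ⇔ χ))) ⇒ ¬(χ ⇒ φ) = 1 ⇒ 0 = 0
(¬ψ · (ψ ⇒ χ)) ⇒ ((φ ⇔ (φ + (ψ ⇔ χ))) ⇒ ¬(χ ⇒ φ)) = 0 ⇒ 0 = 1

1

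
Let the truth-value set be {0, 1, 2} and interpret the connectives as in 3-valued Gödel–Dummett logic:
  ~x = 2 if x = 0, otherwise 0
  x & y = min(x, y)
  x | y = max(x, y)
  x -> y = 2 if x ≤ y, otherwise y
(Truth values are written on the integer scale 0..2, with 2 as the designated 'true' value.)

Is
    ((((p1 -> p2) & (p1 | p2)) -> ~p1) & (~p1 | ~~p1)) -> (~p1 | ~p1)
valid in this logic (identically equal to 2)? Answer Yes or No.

No

Counterexample: take p1 = 1, p2 = 0.
p1 -> p2 = 1 -> 0 = 0
p1 | p2 = 1 | 0 = 1
(p1 -> p2) & (p1 | p2) = 0 & 1 = 0
~p1 = ~1 = 0
((p1 -> p2) & (p1 | p2)) -> ~p1 = 0 -> 0 = 2
~p1 = ~1 = 0
~p1 = ~1 = 0
~~p1 = ~0 = 2
~p1 | ~~p1 = 0 | 2 = 2
(((p1 -> p2) & (p1 | p2)) -> ~p1) & (~p1 | ~~p1) = 2 & 2 = 2
~p1 = ~1 = 0
~p1 = ~1 = 0
~p1 | ~p1 = 0 | 0 = 0
((((p1 -> p2) & (p1 | p2)) -> ~p1) & (~p1 | ~~p1)) -> (~p1 | ~p1) = 2 -> 0 = 0
This gives 0 ≠ 2.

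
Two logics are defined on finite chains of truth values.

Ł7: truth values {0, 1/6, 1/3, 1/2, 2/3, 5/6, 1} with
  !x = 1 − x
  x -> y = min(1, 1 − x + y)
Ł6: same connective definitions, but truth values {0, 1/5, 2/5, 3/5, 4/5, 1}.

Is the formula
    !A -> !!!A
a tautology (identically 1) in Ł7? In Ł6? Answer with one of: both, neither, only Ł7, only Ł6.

both

In Ł7: every assignment gives 1 — tautology.
In Ł6: every assignment gives 1 — tautology.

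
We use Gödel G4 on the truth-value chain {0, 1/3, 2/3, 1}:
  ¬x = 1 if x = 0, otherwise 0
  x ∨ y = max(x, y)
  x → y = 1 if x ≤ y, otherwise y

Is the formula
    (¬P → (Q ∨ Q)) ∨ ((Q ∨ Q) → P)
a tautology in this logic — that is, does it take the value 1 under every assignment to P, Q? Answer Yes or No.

Counterexample: take P = 0, Q = 1/3.
¬P = ¬0 = 1
Q ∨ Q = 1/3 ∨ 1/3 = 1/3
¬P → (Q ∨ Q) = 1 → 1/3 = 1/3
Q ∨ Q = 1/3 ∨ 1/3 = 1/3
(Q ∨ Q) → P = 1/3 → 0 = 0
(¬P → (Q ∨ Q)) ∨ ((Q ∨ Q) → P) = 1/3 ∨ 0 = 1/3
This gives 1/3 ≠ 1.

No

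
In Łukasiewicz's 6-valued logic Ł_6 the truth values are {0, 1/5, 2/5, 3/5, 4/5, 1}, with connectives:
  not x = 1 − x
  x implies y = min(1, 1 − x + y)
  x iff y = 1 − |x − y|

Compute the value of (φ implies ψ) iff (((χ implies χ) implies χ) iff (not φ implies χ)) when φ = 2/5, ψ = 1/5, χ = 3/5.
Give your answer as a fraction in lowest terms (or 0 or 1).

φ implies ψ = 2/5 implies 1/5 = 4/5
χ implies χ = 3/5 implies 3/5 = 1
(χ implies χ) implies χ = 1 implies 3/5 = 3/5
not φ = not 2/5 = 3/5
not φ implies χ = 3/5 implies 3/5 = 1
((χ implies χ) implies χ) iff (not φ implies χ) = 3/5 iff 1 = 3/5
(φ implies ψ) iff (((χ implies χ) implies χ) iff (not φ implies χ)) = 4/5 iff 3/5 = 4/5

4/5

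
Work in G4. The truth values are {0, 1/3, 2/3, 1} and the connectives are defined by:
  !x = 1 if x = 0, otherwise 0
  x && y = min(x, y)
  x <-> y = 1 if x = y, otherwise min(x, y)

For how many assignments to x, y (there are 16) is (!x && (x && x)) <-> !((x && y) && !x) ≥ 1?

0

x = 0, y = 0 ↦ 0  <
x = 0, y = 1/3 ↦ 0  <
x = 0, y = 2/3 ↦ 0  <
x = 0, y = 1 ↦ 0  <
x = 1/3, y = 0 ↦ 0  <
x = 1/3, y = 1/3 ↦ 0  <
x = 1/3, y = 2/3 ↦ 0  <
x = 1/3, y = 1 ↦ 0  <
x = 2/3, y = 0 ↦ 0  <
x = 2/3, y = 1/3 ↦ 0  <
x = 2/3, y = 2/3 ↦ 0  <
x = 2/3, y = 1 ↦ 0  <
x = 1, y = 0 ↦ 0  <
x = 1, y = 1/3 ↦ 0  <
x = 1, y = 2/3 ↦ 0  <
x = 1, y = 1 ↦ 0  <
So 0 of the 16 assignments meet the threshold.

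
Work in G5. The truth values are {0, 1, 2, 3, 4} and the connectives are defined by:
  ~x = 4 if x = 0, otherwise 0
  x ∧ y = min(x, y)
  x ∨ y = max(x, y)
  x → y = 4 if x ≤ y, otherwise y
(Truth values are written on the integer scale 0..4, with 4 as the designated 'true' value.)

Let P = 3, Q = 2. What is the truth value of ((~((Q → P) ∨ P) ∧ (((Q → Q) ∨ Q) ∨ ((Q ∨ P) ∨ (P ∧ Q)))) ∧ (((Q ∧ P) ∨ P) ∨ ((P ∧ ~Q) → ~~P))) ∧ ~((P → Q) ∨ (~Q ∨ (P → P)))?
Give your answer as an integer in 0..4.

0

Q → P = 2 → 3 = 4
(Q → P) ∨ P = 4 ∨ 3 = 4
~((Q → P) ∨ P) = ~4 = 0
Q → Q = 2 → 2 = 4
(Q → Q) ∨ Q = 4 ∨ 2 = 4
Q ∨ P = 2 ∨ 3 = 3
P ∧ Q = 3 ∧ 2 = 2
(Q ∨ P) ∨ (P ∧ Q) = 3 ∨ 2 = 3
((Q → Q) ∨ Q) ∨ ((Q ∨ P) ∨ (P ∧ Q)) = 4 ∨ 3 = 4
~((Q → P) ∨ P) ∧ (((Q → Q) ∨ Q) ∨ ((Q ∨ P) ∨ (P ∧ Q))) = 0 ∧ 4 = 0
Q ∧ P = 2 ∧ 3 = 2
(Q ∧ P) ∨ P = 2 ∨ 3 = 3
~Q = ~2 = 0
P ∧ ~Q = 3 ∧ 0 = 0
~P = ~3 = 0
~~P = ~0 = 4
(P ∧ ~Q) → ~~P = 0 → 4 = 4
((Q ∧ P) ∨ P) ∨ ((P ∧ ~Q) → ~~P) = 3 ∨ 4 = 4
(~((Q → P) ∨ P) ∧ (((Q → Q) ∨ Q) ∨ ((Q ∨ P) ∨ (P ∧ Q)))) ∧ (((Q ∧ P) ∨ P) ∨ ((P ∧ ~Q) → ~~P)) = 0 ∧ 4 = 0
P → Q = 3 → 2 = 2
~Q = ~2 = 0
P → P = 3 → 3 = 4
~Q ∨ (P → P) = 0 ∨ 4 = 4
(P → Q) ∨ (~Q ∨ (P → P)) = 2 ∨ 4 = 4
~((P → Q) ∨ (~Q ∨ (P → P))) = ~4 = 0
((~((Q → P) ∨ P) ∧ (((Q → Q) ∨ Q) ∨ ((Q ∨ P) ∨ (P ∧ Q)))) ∧ (((Q ∧ P) ∨ P) ∨ ((P ∧ ~Q) → ~~P))) ∧ ~((P → Q) ∨ (~Q ∨ (P → P))) = 0 ∧ 0 = 0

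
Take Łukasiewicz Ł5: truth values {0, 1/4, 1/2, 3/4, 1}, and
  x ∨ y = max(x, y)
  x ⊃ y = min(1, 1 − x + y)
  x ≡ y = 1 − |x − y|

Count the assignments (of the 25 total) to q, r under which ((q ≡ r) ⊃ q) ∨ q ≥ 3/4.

value 1: 13 assignments (counts)
value 3/4: 5 assignments (counts)
value 1/2: 4 assignments
value 1/4: 2 assignments
value 0: 1 assignment
So 18 of the 25 assignments meet the threshold.

18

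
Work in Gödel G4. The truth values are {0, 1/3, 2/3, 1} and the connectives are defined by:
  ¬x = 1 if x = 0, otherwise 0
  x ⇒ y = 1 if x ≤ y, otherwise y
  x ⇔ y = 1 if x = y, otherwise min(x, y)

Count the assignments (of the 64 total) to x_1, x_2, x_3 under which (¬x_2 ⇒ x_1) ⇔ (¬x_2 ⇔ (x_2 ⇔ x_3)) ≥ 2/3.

17

value 1: 16 assignments (counts)
value 2/3: 1 assignment (counts)
value 1/3: 1 assignment
value 0: 46 assignments
So 17 of the 64 assignments meet the threshold.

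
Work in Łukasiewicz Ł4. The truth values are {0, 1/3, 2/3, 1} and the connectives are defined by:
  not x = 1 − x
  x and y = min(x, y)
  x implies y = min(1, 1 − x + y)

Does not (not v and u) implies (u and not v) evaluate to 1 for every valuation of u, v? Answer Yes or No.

No

Counterexample: take u = 0, v = 0.
not v = not 0 = 1
not v and u = 1 and 0 = 0
not (not v and u) = not 0 = 1
u and not v = 0 and 1 = 0
not (not v and u) implies (u and not v) = 1 implies 0 = 0
This gives 0 ≠ 1.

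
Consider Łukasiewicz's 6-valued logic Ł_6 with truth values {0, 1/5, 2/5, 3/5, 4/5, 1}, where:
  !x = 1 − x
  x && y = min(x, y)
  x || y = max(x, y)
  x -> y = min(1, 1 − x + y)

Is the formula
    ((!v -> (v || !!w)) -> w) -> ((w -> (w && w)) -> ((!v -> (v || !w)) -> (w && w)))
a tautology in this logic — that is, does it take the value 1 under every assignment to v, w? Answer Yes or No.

No

Counterexample: take v = 0, w = 0.
!v = !0 = 1
!w = !0 = 1
!!w = !1 = 0
v || !!w = 0 || 0 = 0
!v -> (v || !!w) = 1 -> 0 = 0
(!v -> (v || !!w)) -> w = 0 -> 0 = 1
w && w = 0 && 0 = 0
w -> (w && w) = 0 -> 0 = 1
!v = !0 = 1
!w = !0 = 1
v || !w = 0 || 1 = 1
!v -> (v || !w) = 1 -> 1 = 1
w && w = 0 && 0 = 0
(!v -> (v || !w)) -> (w && w) = 1 -> 0 = 0
(w -> (w && w)) -> ((!v -> (v || !w)) -> (w && w)) = 1 -> 0 = 0
((!v -> (v || !!w)) -> w) -> ((w -> (w && w)) -> ((!v -> (v || !w)) -> (w && w))) = 1 -> 0 = 0
This gives 0 ≠ 1.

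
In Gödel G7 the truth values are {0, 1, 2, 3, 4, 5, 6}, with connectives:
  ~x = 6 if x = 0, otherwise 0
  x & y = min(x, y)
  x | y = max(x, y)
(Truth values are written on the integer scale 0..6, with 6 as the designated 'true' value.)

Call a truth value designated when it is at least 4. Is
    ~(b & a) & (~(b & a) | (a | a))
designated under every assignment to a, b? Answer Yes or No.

No

Counterexample: take a = 1, b = 1.
b & a = 1 & 1 = 1
~(b & a) = ~1 = 0
a | a = 1 | 1 = 1
~(b & a) | (a | a) = 0 | 1 = 1
~(b & a) & (~(b & a) | (a | a)) = 0 & 1 = 0
This gives 0, which is below 4.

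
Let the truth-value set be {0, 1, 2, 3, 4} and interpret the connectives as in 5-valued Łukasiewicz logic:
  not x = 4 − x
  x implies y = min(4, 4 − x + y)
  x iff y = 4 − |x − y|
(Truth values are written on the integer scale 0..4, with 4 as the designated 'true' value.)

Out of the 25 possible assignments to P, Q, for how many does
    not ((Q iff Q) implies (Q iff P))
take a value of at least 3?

value 4: 2 assignments (counts)
value 3: 4 assignments (counts)
value 2: 6 assignments
value 1: 8 assignments
value 0: 5 assignments
So 6 of the 25 assignments meet the threshold.

6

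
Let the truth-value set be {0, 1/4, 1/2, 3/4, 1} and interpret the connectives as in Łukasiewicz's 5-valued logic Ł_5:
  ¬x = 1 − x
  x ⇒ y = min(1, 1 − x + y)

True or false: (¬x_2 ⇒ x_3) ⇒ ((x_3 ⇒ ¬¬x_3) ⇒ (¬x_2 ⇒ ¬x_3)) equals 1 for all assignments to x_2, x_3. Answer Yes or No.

No

Counterexample: take x_2 = 0, x_3 = 3/4.
¬x_2 = ¬0 = 1
¬x_2 ⇒ x_3 = 1 ⇒ 3/4 = 3/4
¬x_3 = ¬3/4 = 1/4
¬¬x_3 = ¬1/4 = 3/4
x_3 ⇒ ¬¬x_3 = 3/4 ⇒ 3/4 = 1
¬x_2 = ¬0 = 1
¬x_3 = ¬3/4 = 1/4
¬x_2 ⇒ ¬x_3 = 1 ⇒ 1/4 = 1/4
(x_3 ⇒ ¬¬x_3) ⇒ (¬x_2 ⇒ ¬x_3) = 1 ⇒ 1/4 = 1/4
(¬x_2 ⇒ x_3) ⇒ ((x_3 ⇒ ¬¬x_3) ⇒ (¬x_2 ⇒ ¬x_3)) = 3/4 ⇒ 1/4 = 1/2
This gives 1/2 ≠ 1.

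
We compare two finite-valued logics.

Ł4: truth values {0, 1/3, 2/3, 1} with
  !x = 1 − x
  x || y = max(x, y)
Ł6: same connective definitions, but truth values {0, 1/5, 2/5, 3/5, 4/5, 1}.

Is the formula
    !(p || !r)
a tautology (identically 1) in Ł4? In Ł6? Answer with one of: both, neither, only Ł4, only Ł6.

neither

In Ł4: at p = 0, r = 0 the value is 0 — not a tautology.
In Ł6: at p = 0, r = 0 the value is 0 — not a tautology.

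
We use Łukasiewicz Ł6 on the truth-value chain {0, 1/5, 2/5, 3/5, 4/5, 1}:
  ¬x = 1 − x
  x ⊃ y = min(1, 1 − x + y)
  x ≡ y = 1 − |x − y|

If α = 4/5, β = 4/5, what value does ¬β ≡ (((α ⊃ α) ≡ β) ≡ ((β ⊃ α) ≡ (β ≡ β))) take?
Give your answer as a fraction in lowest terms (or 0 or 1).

¬β = ¬4/5 = 1/5
α ⊃ α = 4/5 ⊃ 4/5 = 1
(α ⊃ α) ≡ β = 1 ≡ 4/5 = 4/5
β ⊃ α = 4/5 ⊃ 4/5 = 1
β ≡ β = 4/5 ≡ 4/5 = 1
(β ⊃ α) ≡ (β ≡ β) = 1 ≡ 1 = 1
((α ⊃ α) ≡ β) ≡ ((β ⊃ α) ≡ (β ≡ β)) = 4/5 ≡ 1 = 4/5
¬β ≡ (((α ⊃ α) ≡ β) ≡ ((β ⊃ α) ≡ (β ≡ β))) = 1/5 ≡ 4/5 = 2/5

2/5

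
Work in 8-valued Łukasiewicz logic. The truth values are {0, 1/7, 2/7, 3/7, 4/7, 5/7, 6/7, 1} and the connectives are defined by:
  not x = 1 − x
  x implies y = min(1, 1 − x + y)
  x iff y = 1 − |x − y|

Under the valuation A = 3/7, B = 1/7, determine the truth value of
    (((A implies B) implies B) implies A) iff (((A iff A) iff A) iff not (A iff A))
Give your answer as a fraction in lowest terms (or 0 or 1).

4/7

A implies B = 3/7 implies 1/7 = 5/7
(A implies B) implies B = 5/7 implies 1/7 = 3/7
((A implies B) implies B) implies A = 3/7 implies 3/7 = 1
A iff A = 3/7 iff 3/7 = 1
(A iff A) iff A = 1 iff 3/7 = 3/7
A iff A = 3/7 iff 3/7 = 1
not (A iff A) = not 1 = 0
((A iff A) iff A) iff not (A iff A) = 3/7 iff 0 = 4/7
(((A implies B) implies B) implies A) iff (((A iff A) iff A) iff not (A iff A)) = 1 iff 4/7 = 4/7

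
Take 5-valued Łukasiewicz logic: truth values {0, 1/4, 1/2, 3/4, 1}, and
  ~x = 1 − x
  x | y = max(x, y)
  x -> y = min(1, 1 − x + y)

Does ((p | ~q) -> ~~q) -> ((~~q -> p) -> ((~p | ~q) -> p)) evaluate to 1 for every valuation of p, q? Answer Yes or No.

No

Counterexample: take p = 0, q = 1/4.
~q = ~1/4 = 3/4
p | ~q = 0 | 3/4 = 3/4
~q = ~1/4 = 3/4
~~q = ~3/4 = 1/4
(p | ~q) -> ~~q = 3/4 -> 1/4 = 1/2
~q = ~1/4 = 3/4
~~q = ~3/4 = 1/4
~~q -> p = 1/4 -> 0 = 3/4
~p = ~0 = 1
~q = ~1/4 = 3/4
~p | ~q = 1 | 3/4 = 1
(~p | ~q) -> p = 1 -> 0 = 0
(~~q -> p) -> ((~p | ~q) -> p) = 3/4 -> 0 = 1/4
((p | ~q) -> ~~q) -> ((~~q -> p) -> ((~p | ~q) -> p)) = 1/2 -> 1/4 = 3/4
This gives 3/4 ≠ 1.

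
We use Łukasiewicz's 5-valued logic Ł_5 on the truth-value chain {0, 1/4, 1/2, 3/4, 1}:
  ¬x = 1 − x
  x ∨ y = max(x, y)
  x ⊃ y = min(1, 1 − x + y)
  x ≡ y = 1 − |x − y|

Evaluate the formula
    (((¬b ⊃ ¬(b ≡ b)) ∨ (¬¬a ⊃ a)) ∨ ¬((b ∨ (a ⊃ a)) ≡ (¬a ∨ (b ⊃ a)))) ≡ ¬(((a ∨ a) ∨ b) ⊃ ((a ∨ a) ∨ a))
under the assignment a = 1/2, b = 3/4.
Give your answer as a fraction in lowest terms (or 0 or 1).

1/4

¬b = ¬3/4 = 1/4
b ≡ b = 3/4 ≡ 3/4 = 1
¬(b ≡ b) = ¬1 = 0
¬b ⊃ ¬(b ≡ b) = 1/4 ⊃ 0 = 3/4
¬a = ¬1/2 = 1/2
¬¬a = ¬1/2 = 1/2
¬¬a ⊃ a = 1/2 ⊃ 1/2 = 1
(¬b ⊃ ¬(b ≡ b)) ∨ (¬¬a ⊃ a) = 3/4 ∨ 1 = 1
a ⊃ a = 1/2 ⊃ 1/2 = 1
b ∨ (a ⊃ a) = 3/4 ∨ 1 = 1
¬a = ¬1/2 = 1/2
b ⊃ a = 3/4 ⊃ 1/2 = 3/4
¬a ∨ (b ⊃ a) = 1/2 ∨ 3/4 = 3/4
(b ∨ (a ⊃ a)) ≡ (¬a ∨ (b ⊃ a)) = 1 ≡ 3/4 = 3/4
¬((b ∨ (a ⊃ a)) ≡ (¬a ∨ (b ⊃ a))) = ¬3/4 = 1/4
((¬b ⊃ ¬(b ≡ b)) ∨ (¬¬a ⊃ a)) ∨ ¬((b ∨ (a ⊃ a)) ≡ (¬a ∨ (b ⊃ a))) = 1 ∨ 1/4 = 1
a ∨ a = 1/2 ∨ 1/2 = 1/2
(a ∨ a) ∨ b = 1/2 ∨ 3/4 = 3/4
a ∨ a = 1/2 ∨ 1/2 = 1/2
(a ∨ a) ∨ a = 1/2 ∨ 1/2 = 1/2
((a ∨ a) ∨ b) ⊃ ((a ∨ a) ∨ a) = 3/4 ⊃ 1/2 = 3/4
¬(((a ∨ a) ∨ b) ⊃ ((a ∨ a) ∨ a)) = ¬3/4 = 1/4
(((¬b ⊃ ¬(b ≡ b)) ∨ (¬¬a ⊃ a)) ∨ ¬((b ∨ (a ⊃ a)) ≡ (¬a ∨ (b ⊃ a)))) ≡ ¬(((a ∨ a) ∨ b) ⊃ ((a ∨ a) ∨ a)) = 1 ≡ 1/4 = 1/4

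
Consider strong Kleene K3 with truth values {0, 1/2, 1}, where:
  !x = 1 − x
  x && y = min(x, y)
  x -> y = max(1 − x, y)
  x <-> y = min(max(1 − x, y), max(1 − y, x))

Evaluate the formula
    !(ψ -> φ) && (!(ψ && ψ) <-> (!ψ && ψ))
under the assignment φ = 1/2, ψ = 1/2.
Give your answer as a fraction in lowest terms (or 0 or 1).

ψ -> φ = 1/2 -> 1/2 = 1/2
!(ψ -> φ) = !1/2 = 1/2
ψ && ψ = 1/2 && 1/2 = 1/2
!(ψ && ψ) = !1/2 = 1/2
!ψ = !1/2 = 1/2
!ψ && ψ = 1/2 && 1/2 = 1/2
!(ψ && ψ) <-> (!ψ && ψ) = 1/2 <-> 1/2 = 1/2
!(ψ -> φ) && (!(ψ && ψ) <-> (!ψ && ψ)) = 1/2 && 1/2 = 1/2

1/2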